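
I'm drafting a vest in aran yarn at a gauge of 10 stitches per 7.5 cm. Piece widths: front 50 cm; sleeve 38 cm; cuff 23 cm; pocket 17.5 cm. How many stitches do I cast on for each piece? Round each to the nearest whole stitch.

Rate = 10/7.5 = 1.333 sts per cm.
front: 50 × 1.333 = 66.67 → 67.
sleeve: 38 × 1.333 = 50.67 → 51.
cuff: 23 × 1.333 = 30.67 → 31.
pocket: 17.5 × 1.333 = 23.33 → 23.

front 67; sleeve 51; cuff 31; pocket 23.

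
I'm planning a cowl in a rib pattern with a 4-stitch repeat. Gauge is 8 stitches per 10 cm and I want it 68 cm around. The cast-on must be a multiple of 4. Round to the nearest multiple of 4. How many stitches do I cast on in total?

8 / 10 = 0.8 sts per cm.
68 × 0.8 = 54.40 sts.
Nearest multiple of 4: 56.

Cast on 56 stitches.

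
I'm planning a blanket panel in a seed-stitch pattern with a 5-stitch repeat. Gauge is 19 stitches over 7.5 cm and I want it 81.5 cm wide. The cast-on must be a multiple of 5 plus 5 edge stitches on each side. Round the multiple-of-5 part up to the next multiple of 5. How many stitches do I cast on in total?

210 stitches.

19 / 7.5 = 2.533 sts per cm.
81.5 × 2.533 = 206.47 sts.
Less 10 edge sts → 196.47 for the repeat.
Next multiple of 5: 200.
Add back 10 edge sts → 210.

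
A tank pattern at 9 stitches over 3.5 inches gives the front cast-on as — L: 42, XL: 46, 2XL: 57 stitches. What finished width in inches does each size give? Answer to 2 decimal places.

9/3.5 = 2.571 sts per in.
L: 42 / 2.571 = 16.333 → 16.33 in.
XL: 46 / 2.571 = 17.889 → 17.89 in.
2XL: 57 / 2.571 = 22.167 → 22.17 in.

L 16.33 inches; XL 17.89 inches; 2XL 22.17 inches.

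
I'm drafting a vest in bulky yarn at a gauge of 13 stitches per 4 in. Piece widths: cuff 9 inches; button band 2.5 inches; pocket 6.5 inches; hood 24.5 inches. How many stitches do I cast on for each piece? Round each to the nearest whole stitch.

Rate = 13/4 = 3.25 sts per in.
cuff: 9 × 3.25 = 29.25 → 29.
button band: 2.5 × 3.25 = 8.12 → 8.
pocket: 6.5 × 3.25 = 21.12 → 21.
hood: 24.5 × 3.25 = 79.62 → 80.

cuff 29; button band 8; pocket 21; hood 80.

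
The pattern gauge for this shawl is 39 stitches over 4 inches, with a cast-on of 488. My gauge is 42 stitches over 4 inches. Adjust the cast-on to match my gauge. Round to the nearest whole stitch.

Scale factor = 42 / 39 = 1.077.
488 × 42 / 39 = 525.54 sts.
→ 526 sts.

526 stitches.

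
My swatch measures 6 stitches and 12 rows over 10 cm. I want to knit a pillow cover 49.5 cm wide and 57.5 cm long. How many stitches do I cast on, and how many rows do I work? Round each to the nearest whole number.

Cast on 30 stitches and work 69 rows.

Stitch gauge = 6/10 = 0.6 sts/cm; 49.5 × 0.6 = 29.70 → 30 sts.
Row gauge = 12/10 = 1.2 rows/cm; 57.5 × 1.2 = 69.00 → 69 rows.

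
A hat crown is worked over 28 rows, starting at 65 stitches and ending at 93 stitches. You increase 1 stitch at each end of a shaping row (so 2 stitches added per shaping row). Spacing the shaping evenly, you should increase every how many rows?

Stitches to add: |93 − 65| = 28.
Shaping rows needed: 28 / 2 = 14.
28 rows / 14 = every 2 rows.

Increase every 2nd row.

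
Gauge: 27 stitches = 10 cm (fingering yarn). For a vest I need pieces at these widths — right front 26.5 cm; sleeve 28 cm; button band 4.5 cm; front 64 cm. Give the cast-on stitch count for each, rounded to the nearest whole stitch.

right front 72; sleeve 76; button band 12; front 173.

Rate = 27/10 = 2.7 sts per cm.
right front: 26.5 × 2.7 = 71.55 → 72.
sleeve: 28 × 2.7 = 75.60 → 76.
button band: 4.5 × 2.7 = 12.15 → 12.
front: 64 × 2.7 = 172.80 → 173.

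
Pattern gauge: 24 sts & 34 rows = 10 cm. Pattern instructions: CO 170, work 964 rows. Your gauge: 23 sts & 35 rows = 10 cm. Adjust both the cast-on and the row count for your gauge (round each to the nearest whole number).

Stitches: 170 × 23/24 = 162.92 → 163.
Rows: 964 × 35/34 = 992.35 → 992.

Cast on 163 stitches; work 992 rows.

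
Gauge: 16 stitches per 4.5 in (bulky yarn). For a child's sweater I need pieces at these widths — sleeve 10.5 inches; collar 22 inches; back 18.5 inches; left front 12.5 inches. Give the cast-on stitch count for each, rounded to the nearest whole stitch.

Rate = 16/4.5 = 3.556 sts per in.
sleeve: 10.5 × 3.556 = 37.33 → 37.
collar: 22 × 3.556 = 78.22 → 78.
back: 18.5 × 3.556 = 65.78 → 66.
left front: 12.5 × 3.556 = 44.44 → 44.

sleeve 37; collar 78; back 66; left front 44.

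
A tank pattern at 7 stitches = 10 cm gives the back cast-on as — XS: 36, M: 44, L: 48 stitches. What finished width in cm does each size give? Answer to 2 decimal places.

XS 51.43 cm; M 62.86 cm; L 68.57 cm.

7/10 = 0.7 sts per cm.
XS: 36 / 0.7 = 51.429 → 51.43 cm.
M: 44 / 0.7 = 62.857 → 62.86 cm.
L: 48 / 0.7 = 68.571 → 68.57 cm.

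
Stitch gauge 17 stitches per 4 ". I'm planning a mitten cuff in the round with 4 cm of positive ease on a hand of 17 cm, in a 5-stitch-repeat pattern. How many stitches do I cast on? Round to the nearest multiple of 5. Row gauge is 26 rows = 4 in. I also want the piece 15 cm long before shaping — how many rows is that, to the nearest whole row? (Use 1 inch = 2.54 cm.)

Cast on 35 stitches; work 38 rows.

Finished = 17 + 4 = 21 cm.
21 cm × 1/2.54 = 8.27 inches.
17/4 = 4.25 sts per in; 8.27 × 4.25 = 35.14 sts.
Nearest multiple of 5 → 35.
15 cm = 5.91 inches; × 6.5 = 38.39 → 38 rows.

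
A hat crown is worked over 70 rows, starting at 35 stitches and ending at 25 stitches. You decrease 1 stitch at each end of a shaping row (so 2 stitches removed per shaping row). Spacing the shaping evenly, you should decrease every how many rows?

Stitches to remove: |25 − 35| = 10.
Shaping rows needed: 10 / 2 = 5.
70 rows / 5 = every 14 rows.

Decrease every 14th row.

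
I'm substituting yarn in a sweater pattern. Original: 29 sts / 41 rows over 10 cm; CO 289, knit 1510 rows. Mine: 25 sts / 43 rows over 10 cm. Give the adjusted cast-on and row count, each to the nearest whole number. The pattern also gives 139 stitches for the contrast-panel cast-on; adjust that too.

Stitches: 289 × 25/29 = 249.14 → 249.
Rows: 1510 × 43/41 = 1583.66 → 1584.
contrast-panel cast-on: 139 × 25/29 = 119.83 → 120.

Cast on 249 stitches; work 1584 rows; contrast-panel cast-on 120 stitches.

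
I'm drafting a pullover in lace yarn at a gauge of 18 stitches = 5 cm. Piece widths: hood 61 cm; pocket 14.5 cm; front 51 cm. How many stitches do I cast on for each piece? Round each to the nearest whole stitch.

hood 220; pocket 52; front 184.

Rate = 18/5 = 3.6 sts per cm.
hood: 61 × 3.6 = 219.60 → 220.
pocket: 14.5 × 3.6 = 52.20 → 52.
front: 51 × 3.6 = 183.60 → 184.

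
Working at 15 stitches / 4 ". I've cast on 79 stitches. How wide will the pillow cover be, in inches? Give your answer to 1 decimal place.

21.1 inches.

15 stitches / 4 inch = 3.75 stitches per inch.
79 / 3.75 = 21.07 inches.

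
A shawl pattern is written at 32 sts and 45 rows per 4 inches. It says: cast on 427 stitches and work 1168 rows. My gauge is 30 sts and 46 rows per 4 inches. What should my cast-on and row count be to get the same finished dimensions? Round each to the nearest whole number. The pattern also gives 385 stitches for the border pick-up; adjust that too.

Stitches: 427 × 30/32 = 400.31 → 400.
Rows: 1168 × 46/45 = 1193.96 → 1194.
border pick-up: 385 × 30/32 = 360.94 → 361.

Cast on 400 stitches; work 1194 rows; border pick-up 361 stitches.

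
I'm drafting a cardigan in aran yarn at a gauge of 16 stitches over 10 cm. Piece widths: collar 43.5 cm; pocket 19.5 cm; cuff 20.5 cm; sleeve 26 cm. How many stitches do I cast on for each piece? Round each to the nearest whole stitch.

collar 70; pocket 31; cuff 33; sleeve 42.

Rate = 16/10 = 1.6 sts per cm.
collar: 43.5 × 1.6 = 69.60 → 70.
pocket: 19.5 × 1.6 = 31.20 → 31.
cuff: 20.5 × 1.6 = 32.80 → 33.
sleeve: 26 × 1.6 = 41.60 → 42.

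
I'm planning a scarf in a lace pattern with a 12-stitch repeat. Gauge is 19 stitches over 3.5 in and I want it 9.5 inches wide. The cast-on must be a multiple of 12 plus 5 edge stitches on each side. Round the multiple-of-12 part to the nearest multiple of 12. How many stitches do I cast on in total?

19 / 3.5 = 5.429 sts per inch.
9.5 × 5.429 = 51.57 sts.
Less 10 edge sts → 41.57 for the repeat.
Nearest multiple of 12: 36.
Add back 10 edge sts → 46.

46 stitches.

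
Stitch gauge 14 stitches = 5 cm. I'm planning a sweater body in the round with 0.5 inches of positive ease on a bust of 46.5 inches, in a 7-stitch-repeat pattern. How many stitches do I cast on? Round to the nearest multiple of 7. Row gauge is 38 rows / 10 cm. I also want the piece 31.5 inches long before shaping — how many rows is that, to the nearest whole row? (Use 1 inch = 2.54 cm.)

Cast on 336 stitches; work 304 rows.

Finished = 46.5 + 0.5 = 47 inches.
47 inches × 2.54 = 119.38 cm.
14/5 = 2.8 sts per cm; 119.38 × 2.8 = 334.26 sts.
Nearest multiple of 7 → 336.
31.5 inches = 80.01 cm; × 3.8 = 304.04 → 304 rows.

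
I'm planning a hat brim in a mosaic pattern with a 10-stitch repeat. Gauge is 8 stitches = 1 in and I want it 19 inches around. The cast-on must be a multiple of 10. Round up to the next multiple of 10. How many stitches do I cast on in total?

160 stitches.

8 / 1 = 8 sts per inch.
19 × 8 = 152.00 sts.
Next multiple of 10: 160.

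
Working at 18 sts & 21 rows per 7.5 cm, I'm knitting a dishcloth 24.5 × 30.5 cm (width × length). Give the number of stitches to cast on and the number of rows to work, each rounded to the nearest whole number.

Cast on 59 stitches and work 85 rows.

Stitch gauge = 18/7.5 = 2.4 sts/cm; 24.5 × 2.4 = 58.80 → 59 sts.
Row gauge = 21/7.5 = 2.8 rows/cm; 30.5 × 2.8 = 85.40 → 85 rows.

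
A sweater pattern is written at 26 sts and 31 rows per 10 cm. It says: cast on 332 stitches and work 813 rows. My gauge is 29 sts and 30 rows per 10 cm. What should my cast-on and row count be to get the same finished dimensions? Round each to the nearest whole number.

Stitches: 332 × 29/26 = 370.31 → 370.
Rows: 813 × 30/31 = 786.77 → 787.

Cast on 370 stitches; work 787 rows.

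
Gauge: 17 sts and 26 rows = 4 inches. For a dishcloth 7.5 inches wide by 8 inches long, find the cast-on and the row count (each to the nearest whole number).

Stitch gauge = 17/4 = 4.25 sts/in; 7.5 × 4.25 = 31.88 → 32 sts.
Row gauge = 26/4 = 6.5 rows/in; 8 × 6.5 = 52.00 → 52 rows.

Cast on 32 stitches and work 52 rows.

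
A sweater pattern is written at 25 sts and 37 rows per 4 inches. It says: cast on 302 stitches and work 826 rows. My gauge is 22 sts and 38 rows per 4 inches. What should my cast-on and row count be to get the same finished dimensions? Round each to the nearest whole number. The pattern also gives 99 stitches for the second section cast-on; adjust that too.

Stitches: 302 × 22/25 = 265.76 → 266.
Rows: 826 × 38/37 = 848.32 → 848.
second section cast-on: 99 × 22/25 = 87.12 → 87.

Cast on 266 stitches; work 848 rows; second section cast-on 87 stitches.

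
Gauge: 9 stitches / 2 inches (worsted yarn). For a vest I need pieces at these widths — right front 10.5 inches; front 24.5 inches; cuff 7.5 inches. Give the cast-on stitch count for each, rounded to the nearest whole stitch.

Rate = 9/2 = 4.5 sts per in.
right front: 10.5 × 4.5 = 47.25 → 47.
front: 24.5 × 4.5 = 110.25 → 110.
cuff: 7.5 × 4.5 = 33.75 → 34.

right front 47; front 110; cuff 34.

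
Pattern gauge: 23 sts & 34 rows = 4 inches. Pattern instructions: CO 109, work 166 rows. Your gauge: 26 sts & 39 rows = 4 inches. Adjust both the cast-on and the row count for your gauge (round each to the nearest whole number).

Cast on 123 stitches; work 190 rows.

Stitches: 109 × 26/23 = 123.22 → 123.
Rows: 166 × 39/34 = 190.41 → 190.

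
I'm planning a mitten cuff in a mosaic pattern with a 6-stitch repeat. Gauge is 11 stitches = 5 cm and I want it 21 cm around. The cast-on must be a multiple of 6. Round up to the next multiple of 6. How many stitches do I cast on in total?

11 / 5 = 2.2 sts per cm.
21 × 2.2 = 46.20 sts.
Next multiple of 6: 48.

48 stitches.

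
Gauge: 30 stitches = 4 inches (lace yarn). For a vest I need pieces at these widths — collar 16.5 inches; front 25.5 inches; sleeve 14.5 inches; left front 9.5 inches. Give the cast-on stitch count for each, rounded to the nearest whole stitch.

Rate = 30/4 = 7.5 sts per in.
collar: 16.5 × 7.5 = 123.75 → 124.
front: 25.5 × 7.5 = 191.25 → 191.
sleeve: 14.5 × 7.5 = 108.75 → 109.
left front: 9.5 × 7.5 = 71.25 → 71.

collar 124; front 191; sleeve 109; left front 71.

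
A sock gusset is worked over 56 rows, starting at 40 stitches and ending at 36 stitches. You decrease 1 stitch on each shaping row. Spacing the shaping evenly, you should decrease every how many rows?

Stitches to remove: |36 − 40| = 4.
Shaping rows needed: 4 / 1 = 4.
56 rows / 4 = every 14 rows.

Decrease every 14th row.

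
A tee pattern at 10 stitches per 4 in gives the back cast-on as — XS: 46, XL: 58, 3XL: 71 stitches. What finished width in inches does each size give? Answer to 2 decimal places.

10/4 = 2.5 sts per in.
XS: 46 / 2.5 = 18.400 → 18.40 in.
XL: 58 / 2.5 = 23.200 → 23.20 in.
3XL: 71 / 2.5 = 28.400 → 28.40 in.

XS 18.40 inches; XL 23.20 inches; 3XL 28.40 inches.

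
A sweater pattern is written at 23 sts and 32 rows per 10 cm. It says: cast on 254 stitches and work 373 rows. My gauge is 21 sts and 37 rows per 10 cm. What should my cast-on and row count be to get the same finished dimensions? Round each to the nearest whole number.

Stitches: 254 × 21/23 = 231.91 → 232.
Rows: 373 × 37/32 = 431.28 → 431.

Cast on 232 stitches; work 431 rows.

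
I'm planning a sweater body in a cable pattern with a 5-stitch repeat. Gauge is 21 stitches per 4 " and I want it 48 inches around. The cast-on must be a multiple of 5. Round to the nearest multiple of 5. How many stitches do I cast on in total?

21 / 4 = 5.25 sts per inch.
48 × 5.25 = 252.00 sts.
Nearest multiple of 5: 250.

250 stitches.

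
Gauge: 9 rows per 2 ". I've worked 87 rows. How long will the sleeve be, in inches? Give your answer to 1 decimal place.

9 rows / 2 inch = 4.5 rows per inch.
87 / 4.5 = 19.33 inches.

19.3 inches.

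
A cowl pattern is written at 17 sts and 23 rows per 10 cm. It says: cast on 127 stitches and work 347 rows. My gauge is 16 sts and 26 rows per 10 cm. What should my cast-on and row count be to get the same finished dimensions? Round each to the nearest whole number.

Stitches: 127 × 16/17 = 119.53 → 120.
Rows: 347 × 26/23 = 392.26 → 392.

Cast on 120 stitches; work 392 rows.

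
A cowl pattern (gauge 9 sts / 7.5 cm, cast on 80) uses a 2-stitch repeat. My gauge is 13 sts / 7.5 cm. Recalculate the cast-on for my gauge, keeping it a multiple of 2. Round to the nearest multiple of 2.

80 × 13 / 9 = 115.56.
Nearest multiple of 2: 116.

CO 116 sts.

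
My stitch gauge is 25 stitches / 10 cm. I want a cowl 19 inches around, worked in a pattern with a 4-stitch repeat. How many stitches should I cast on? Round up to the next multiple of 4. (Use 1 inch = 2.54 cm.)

Cast on 124 stitches.

19 in = 19 × 2.54 = 48.26 cm.
25 / 10 = 2.5 sts/cm.
48.26 × 2.5 = 120.65 sts.
→ 124.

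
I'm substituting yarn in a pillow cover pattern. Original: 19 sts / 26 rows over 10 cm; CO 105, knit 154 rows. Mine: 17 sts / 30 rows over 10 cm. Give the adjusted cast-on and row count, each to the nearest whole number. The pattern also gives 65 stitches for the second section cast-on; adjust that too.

Cast on 94 stitches; work 178 rows; second section cast-on 58 stitches.

Stitches: 105 × 17/19 = 93.95 → 94.
Rows: 154 × 30/26 = 177.69 → 178.
second section cast-on: 65 × 17/19 = 58.16 → 58.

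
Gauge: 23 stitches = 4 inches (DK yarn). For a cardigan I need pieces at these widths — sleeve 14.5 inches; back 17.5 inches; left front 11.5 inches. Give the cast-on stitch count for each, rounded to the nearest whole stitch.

Rate = 23/4 = 5.75 sts per in.
sleeve: 14.5 × 5.75 = 83.38 → 83.
back: 17.5 × 5.75 = 100.62 → 101.
left front: 11.5 × 5.75 = 66.12 → 66.

sleeve 83; back 101; left front 66.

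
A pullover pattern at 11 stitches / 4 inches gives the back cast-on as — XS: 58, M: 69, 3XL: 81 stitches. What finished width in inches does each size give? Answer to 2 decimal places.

XS 21.09 inches; M 25.09 inches; 3XL 29.45 inches.

11/4 = 2.75 sts per in.
XS: 58 / 2.75 = 21.091 → 21.09 in.
M: 69 / 2.75 = 25.091 → 25.09 in.
3XL: 81 / 2.75 = 29.455 → 29.45 in.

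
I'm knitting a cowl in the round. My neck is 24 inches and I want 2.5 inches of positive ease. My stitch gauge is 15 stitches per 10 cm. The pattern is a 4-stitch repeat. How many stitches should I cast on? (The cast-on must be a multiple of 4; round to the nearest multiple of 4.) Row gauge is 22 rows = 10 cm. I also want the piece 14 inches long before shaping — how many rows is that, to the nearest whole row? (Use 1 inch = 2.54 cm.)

Cast on 100 stitches; work 78 rows.

Finished = 24 + 2.5 = 26.5 inches.
26.5 inches × 2.54 = 67.31 cm.
15/10 = 1.5 sts per cm; 67.31 × 1.5 = 100.97 sts.
Nearest multiple of 4 → 100.
14 inches = 35.56 cm; × 2.2 = 78.23 → 78 rows.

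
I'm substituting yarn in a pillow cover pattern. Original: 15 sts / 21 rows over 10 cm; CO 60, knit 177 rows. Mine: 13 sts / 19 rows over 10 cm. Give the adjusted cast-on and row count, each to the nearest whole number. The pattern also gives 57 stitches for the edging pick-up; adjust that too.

Stitches: 60 × 13/15 = 52.00 → 52.
Rows: 177 × 19/21 = 160.14 → 160.
edging pick-up: 57 × 13/15 = 49.40 → 49.

Cast on 52 stitches; work 160 rows; edging pick-up 49 stitches.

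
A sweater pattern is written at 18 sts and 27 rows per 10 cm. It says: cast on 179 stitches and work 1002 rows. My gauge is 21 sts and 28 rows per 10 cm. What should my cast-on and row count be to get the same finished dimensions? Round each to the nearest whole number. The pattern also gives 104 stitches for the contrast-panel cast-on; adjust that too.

Stitches: 179 × 21/18 = 208.83 → 209.
Rows: 1002 × 28/27 = 1039.11 → 1039.
contrast-panel cast-on: 104 × 21/18 = 121.33 → 121.

Cast on 209 stitches; work 1039 rows; contrast-panel cast-on 121 stitches.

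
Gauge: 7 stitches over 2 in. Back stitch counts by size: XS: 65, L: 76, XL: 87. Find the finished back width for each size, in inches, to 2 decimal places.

XS 18.57 inches; L 21.71 inches; XL 24.86 inches.

7/2 = 3.5 sts per in.
XS: 65 / 3.5 = 18.571 → 18.57 in.
L: 76 / 3.5 = 21.714 → 21.71 in.
XL: 87 / 3.5 = 24.857 → 24.86 in.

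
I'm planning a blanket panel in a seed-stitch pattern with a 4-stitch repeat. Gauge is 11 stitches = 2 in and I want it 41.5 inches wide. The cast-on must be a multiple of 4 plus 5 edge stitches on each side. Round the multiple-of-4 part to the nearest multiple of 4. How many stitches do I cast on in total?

CO 230 sts.

11 / 2 = 5.5 sts per inch.
41.5 × 5.5 = 228.25 sts.
Less 10 edge sts → 218.25 for the repeat.
Nearest multiple of 4: 220.
Add back 10 edge sts → 230.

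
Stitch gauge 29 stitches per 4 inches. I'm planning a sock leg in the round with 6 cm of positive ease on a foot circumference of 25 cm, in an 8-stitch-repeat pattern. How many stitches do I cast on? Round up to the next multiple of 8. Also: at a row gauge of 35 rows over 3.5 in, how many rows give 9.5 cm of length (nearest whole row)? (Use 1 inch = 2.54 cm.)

Finished = 25 + 6 = 31 cm.
31 cm × 1/2.54 = 12.20 inches.
29/4 = 7.25 sts per in; 12.20 × 7.25 = 88.48 sts.
Next multiple of 8 → 96.
9.5 cm = 3.74 inches; × 10 = 37.40 → 37 rows.

Cast on 96 stitches; work 37 rows.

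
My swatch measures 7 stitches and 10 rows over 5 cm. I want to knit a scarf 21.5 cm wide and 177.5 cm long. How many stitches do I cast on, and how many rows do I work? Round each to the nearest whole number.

Stitch gauge = 7/5 = 1.4 sts/cm; 21.5 × 1.4 = 30.10 → 30 sts.
Row gauge = 10/5 = 2 rows/cm; 177.5 × 2 = 355.00 → 355 rows.

Cast on 30 stitches and work 355 rows.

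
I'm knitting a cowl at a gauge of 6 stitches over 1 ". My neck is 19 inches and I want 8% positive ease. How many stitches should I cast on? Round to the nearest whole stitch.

Finished = 19 × 1.08 = 20.52 in.
6 / 1 = 6 sts per inch.
20.52 × 6 = 123.12 sts.
→ 123 sts.

123 stitches.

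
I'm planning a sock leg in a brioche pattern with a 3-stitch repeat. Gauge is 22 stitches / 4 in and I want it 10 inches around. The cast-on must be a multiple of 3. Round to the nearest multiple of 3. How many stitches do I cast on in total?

22 / 4 = 5.5 sts per inch.
10 × 5.5 = 55.00 sts.
Nearest multiple of 3: 54.

CO 54 sts.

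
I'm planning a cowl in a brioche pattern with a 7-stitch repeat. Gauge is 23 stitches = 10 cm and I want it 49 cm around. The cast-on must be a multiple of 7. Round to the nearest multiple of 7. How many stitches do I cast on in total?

23 / 10 = 2.3 sts per cm.
49 × 2.3 = 112.70 sts.
Nearest multiple of 7: 112.

112 stitches.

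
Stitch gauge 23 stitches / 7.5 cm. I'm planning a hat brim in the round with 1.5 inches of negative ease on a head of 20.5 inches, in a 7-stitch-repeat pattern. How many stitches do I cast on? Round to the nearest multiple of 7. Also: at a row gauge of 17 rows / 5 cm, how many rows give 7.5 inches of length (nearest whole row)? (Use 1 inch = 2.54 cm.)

Finished = 20.5 − 1.5 = 19 inches.
19 inches × 2.54 = 48.26 cm.
23/7.5 = 3.067 sts per cm; 48.26 × 3.067 = 148.00 sts.
Nearest multiple of 7 → 147.
7.5 inches = 19.05 cm; × 3.4 = 64.77 → 65 rows.

Cast on 147 stitches; work 65 rows.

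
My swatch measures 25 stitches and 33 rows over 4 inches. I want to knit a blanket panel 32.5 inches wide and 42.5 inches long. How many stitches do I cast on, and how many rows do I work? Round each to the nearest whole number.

Cast on 203 stitches and work 351 rows.

Stitch gauge = 25/4 = 6.25 sts/in; 32.5 × 6.25 = 203.12 → 203 sts.
Row gauge = 33/4 = 8.25 rows/in; 42.5 × 8.25 = 350.62 → 351 rows.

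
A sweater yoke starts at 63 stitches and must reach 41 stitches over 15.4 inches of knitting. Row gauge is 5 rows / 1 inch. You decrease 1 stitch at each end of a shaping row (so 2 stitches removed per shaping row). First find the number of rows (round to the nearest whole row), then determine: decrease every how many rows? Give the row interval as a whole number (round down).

Rows = 15.4 × 5 = 77.0 → 77 rows.
Stitches to remove: 22 → 11 shaping rows (at 2 st each).
77 / 11 = 7.00 → every 7 rows.

Decrease every 7th row.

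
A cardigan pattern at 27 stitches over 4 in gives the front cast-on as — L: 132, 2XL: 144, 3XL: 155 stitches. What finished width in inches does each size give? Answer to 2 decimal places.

L 19.56 inches; 2XL 21.33 inches; 3XL 22.96 inches.

27/4 = 6.75 sts per in.
L: 132 / 6.75 = 19.556 → 19.56 in.
2XL: 144 / 6.75 = 21.333 → 21.33 in.
3XL: 155 / 6.75 = 22.963 → 22.96 in.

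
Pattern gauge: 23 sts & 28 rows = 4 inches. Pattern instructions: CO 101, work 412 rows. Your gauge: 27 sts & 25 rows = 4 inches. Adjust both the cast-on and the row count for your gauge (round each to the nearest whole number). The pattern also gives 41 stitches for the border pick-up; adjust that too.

Cast on 119 stitches; work 368 rows; border pick-up 48 stitches.

Stitches: 101 × 27/23 = 118.57 → 119.
Rows: 412 × 25/28 = 367.86 → 368.
border pick-up: 41 × 27/23 = 48.13 → 48.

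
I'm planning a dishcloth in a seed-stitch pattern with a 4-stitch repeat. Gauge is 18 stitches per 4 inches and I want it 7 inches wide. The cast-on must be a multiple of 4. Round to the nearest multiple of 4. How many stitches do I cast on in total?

CO 32 sts.

18 / 4 = 4.5 sts per inch.
7 × 4.5 = 31.50 sts.
Nearest multiple of 4: 32.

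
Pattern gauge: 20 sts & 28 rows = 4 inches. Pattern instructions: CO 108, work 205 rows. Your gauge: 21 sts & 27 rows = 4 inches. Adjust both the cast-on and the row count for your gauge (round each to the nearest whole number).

Cast on 113 stitches; work 198 rows.

Stitches: 108 × 21/20 = 113.40 → 113.
Rows: 205 × 27/28 = 197.68 → 198.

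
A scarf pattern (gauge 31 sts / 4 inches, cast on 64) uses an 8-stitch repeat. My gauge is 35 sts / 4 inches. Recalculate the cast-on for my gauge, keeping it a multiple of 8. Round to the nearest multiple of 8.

64 × 35 / 31 = 72.26.
Nearest multiple of 8: 72.

Cast on 72 stitches.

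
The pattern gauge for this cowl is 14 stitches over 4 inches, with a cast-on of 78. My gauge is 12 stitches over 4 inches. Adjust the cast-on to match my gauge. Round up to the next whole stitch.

Scale factor = 12 / 14 = 0.857.
78 × 12 / 14 = 66.86 sts.
→ 67 sts.

Cast on 67 stitches.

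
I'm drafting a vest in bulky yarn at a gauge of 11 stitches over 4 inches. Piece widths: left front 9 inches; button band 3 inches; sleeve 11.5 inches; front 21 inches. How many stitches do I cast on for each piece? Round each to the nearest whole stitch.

Rate = 11/4 = 2.75 sts per in.
left front: 9 × 2.75 = 24.75 → 25.
button band: 3 × 2.75 = 8.25 → 8.
sleeve: 11.5 × 2.75 = 31.62 → 32.
front: 21 × 2.75 = 57.75 → 58.

left front 25; button band 8; sleeve 32; front 58.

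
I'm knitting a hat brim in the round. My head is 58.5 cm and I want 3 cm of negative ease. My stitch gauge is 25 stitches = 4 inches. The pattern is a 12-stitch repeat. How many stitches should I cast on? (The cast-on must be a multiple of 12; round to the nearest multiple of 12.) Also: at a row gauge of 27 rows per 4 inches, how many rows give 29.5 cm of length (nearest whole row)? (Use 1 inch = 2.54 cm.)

Finished = 58.5 − 3 = 55.5 cm.
55.5 cm × 1/2.54 = 21.85 inches.
25/4 = 6.25 sts per in; 21.85 × 6.25 = 136.56 sts.
Nearest multiple of 12 → 132.
29.5 cm = 11.61 inches; × 6.75 = 78.40 → 78 rows.

Cast on 132 stitches; work 78 rows.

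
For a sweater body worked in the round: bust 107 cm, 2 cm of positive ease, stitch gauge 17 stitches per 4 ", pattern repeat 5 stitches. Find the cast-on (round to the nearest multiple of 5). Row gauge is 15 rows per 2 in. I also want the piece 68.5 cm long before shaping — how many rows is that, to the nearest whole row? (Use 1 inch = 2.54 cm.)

Cast on 180 stitches; work 202 rows.

Finished = 107 + 2 = 109 cm.
109 cm × 1/2.54 = 42.91 inches.
17/4 = 4.25 sts per in; 42.91 × 4.25 = 182.38 sts.
Nearest multiple of 5 → 180.
68.5 cm = 26.97 inches; × 7.5 = 202.26 → 202 rows.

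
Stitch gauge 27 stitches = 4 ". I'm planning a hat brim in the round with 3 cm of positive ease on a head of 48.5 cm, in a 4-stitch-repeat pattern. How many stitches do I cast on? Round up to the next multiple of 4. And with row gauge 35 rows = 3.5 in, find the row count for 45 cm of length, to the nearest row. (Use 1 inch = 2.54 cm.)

Cast on 140 stitches; work 177 rows.

Finished = 48.5 + 3 = 51.5 cm.
51.5 cm × 1/2.54 = 20.28 inches.
27/4 = 6.75 sts per in; 20.28 × 6.75 = 136.86 sts.
Next multiple of 4 → 140.
45 cm = 17.72 inches; × 10 = 177.17 → 177 rows.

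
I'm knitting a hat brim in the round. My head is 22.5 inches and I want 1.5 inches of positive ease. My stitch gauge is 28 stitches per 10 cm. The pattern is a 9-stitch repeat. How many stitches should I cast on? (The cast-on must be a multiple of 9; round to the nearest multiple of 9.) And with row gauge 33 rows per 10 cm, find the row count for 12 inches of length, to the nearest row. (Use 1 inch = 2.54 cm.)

Cast on 171 stitches; work 101 rows.

Finished = 22.5 + 1.5 = 24 inches.
24 inches × 2.54 = 60.96 cm.
28/10 = 2.8 sts per cm; 60.96 × 2.8 = 170.69 sts.
Nearest multiple of 9 → 171.
12 inches = 30.48 cm; × 3.3 = 100.58 → 101 rows.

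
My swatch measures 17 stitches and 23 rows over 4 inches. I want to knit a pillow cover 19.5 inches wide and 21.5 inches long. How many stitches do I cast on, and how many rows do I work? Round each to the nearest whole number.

Cast on 83 stitches and work 124 rows.

Stitch gauge = 17/4 = 4.25 sts/in; 19.5 × 4.25 = 82.88 → 83 sts.
Row gauge = 23/4 = 5.75 rows/in; 21.5 × 5.75 = 123.62 → 124 rows.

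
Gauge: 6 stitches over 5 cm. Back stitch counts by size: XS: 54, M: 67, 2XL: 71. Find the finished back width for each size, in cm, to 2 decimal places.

6/5 = 1.2 sts per cm.
XS: 54 / 1.2 = 45.000 → 45.00 cm.
M: 67 / 1.2 = 55.833 → 55.83 cm.
2XL: 71 / 1.2 = 59.167 → 59.17 cm.

XS 45.00 cm; M 55.83 cm; 2XL 59.17 cm.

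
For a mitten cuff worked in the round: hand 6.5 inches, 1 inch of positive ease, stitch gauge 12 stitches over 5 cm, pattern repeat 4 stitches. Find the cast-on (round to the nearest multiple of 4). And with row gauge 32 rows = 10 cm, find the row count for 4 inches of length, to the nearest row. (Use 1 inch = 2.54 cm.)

Cast on 44 stitches; work 33 rows.

Finished = 6.5 + 1 = 7.5 inches.
7.5 inches × 2.54 = 19.05 cm.
12/5 = 2.4 sts per cm; 19.05 × 2.4 = 45.72 sts.
Nearest multiple of 4 → 44.
4 inches = 10.16 cm; × 3.2 = 32.51 → 33 rows.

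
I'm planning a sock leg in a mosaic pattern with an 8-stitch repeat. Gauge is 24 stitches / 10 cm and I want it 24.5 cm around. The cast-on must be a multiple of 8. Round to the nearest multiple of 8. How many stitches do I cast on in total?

24 / 10 = 2.4 sts per cm.
24.5 × 2.4 = 58.80 sts.
Nearest multiple of 8: 56.

Cast on 56 stitches.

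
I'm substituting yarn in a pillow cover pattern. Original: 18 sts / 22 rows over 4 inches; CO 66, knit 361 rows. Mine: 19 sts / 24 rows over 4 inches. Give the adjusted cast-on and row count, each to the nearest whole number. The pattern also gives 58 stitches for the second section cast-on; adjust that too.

Cast on 70 stitches; work 394 rows; second section cast-on 61 stitches.

Stitches: 66 × 19/18 = 69.67 → 70.
Rows: 361 × 24/22 = 393.82 → 394.
second section cast-on: 58 × 19/18 = 61.22 → 61.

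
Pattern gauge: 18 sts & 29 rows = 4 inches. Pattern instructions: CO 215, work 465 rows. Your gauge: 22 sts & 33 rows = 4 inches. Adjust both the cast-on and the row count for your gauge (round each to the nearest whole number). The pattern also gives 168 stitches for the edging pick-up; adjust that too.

Stitches: 215 × 22/18 = 262.78 → 263.
Rows: 465 × 33/29 = 529.14 → 529.
edging pick-up: 168 × 22/18 = 205.33 → 205.

Cast on 263 stitches; work 529 rows; edging pick-up 205 stitches.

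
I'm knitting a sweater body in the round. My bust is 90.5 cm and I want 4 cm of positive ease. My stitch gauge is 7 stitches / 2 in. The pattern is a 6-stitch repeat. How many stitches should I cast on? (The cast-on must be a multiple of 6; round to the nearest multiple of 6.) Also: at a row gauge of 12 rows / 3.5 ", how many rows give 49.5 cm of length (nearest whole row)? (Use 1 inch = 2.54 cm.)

Finished = 90.5 + 4 = 94.5 cm.
94.5 cm × 1/2.54 = 37.20 inches.
7/2 = 3.5 sts per in; 37.20 × 3.5 = 130.22 sts.
Nearest multiple of 6 → 132.
49.5 cm = 19.49 inches; × 3.429 = 66.82 → 67 rows.

Cast on 132 stitches; work 67 rows.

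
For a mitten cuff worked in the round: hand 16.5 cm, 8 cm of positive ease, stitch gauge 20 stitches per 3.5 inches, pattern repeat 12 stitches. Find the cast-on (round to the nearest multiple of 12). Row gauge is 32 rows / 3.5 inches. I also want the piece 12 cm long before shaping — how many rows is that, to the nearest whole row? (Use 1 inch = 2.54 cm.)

Cast on 60 stitches; work 43 rows.

Finished = 16.5 + 8 = 24.5 cm.
24.5 cm × 1/2.54 = 9.65 inches.
20/3.5 = 5.714 sts per in; 9.65 × 5.714 = 55.12 sts.
Nearest multiple of 12 → 60.
12 cm = 4.72 inches; × 9.143 = 43.19 → 43 rows.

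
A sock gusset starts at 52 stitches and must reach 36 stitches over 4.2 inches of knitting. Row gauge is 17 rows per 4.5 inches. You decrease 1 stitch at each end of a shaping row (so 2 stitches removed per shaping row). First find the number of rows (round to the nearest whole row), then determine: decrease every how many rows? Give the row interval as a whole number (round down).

Rows = 4.2 × 3.778 = 15.9 → 16 rows.
Stitches to remove: 16 → 8 shaping rows (at 2 st each).
16 / 8 = 2.00 → every 2 rows.

Decrease every 2nd row.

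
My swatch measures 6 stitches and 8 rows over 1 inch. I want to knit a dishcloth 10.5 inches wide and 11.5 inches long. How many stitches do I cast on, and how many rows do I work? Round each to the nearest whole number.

Cast on 63 stitches and work 92 rows.

Stitch gauge = 6/1 = 6 sts/in; 10.5 × 6 = 63.00 → 63 sts.
Row gauge = 8/1 = 8 rows/in; 11.5 × 8 = 92.00 → 92 rows.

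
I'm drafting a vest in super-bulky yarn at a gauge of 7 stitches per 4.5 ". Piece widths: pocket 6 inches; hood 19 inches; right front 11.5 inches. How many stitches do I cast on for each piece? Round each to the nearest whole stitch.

Rate = 7/4.5 = 1.556 sts per in.
pocket: 6 × 1.556 = 9.33 → 9.
hood: 19 × 1.556 = 29.56 → 30.
right front: 11.5 × 1.556 = 17.89 → 18.

pocket 9; hood 30; right front 18.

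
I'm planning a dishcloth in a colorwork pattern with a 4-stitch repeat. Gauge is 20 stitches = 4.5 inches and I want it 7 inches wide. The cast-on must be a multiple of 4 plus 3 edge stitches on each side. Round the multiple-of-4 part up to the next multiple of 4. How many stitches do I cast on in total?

20 / 4.5 = 4.444 sts per inch.
7 × 4.444 = 31.11 sts.
Less 6 edge sts → 25.11 for the repeat.
Next multiple of 4: 28.
Add back 6 edge sts → 34.

34 stitches.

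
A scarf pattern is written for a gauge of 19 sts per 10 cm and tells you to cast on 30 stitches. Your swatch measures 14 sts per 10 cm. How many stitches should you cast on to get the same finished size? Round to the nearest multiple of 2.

Scale factor = 14 / 19 = 0.737.
30 × 14 / 19 = 22.11 sts.
→ 22 sts.

22 stitches.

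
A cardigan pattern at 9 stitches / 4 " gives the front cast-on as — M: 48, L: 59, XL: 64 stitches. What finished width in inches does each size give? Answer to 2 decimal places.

M 21.33 inches; L 26.22 inches; XL 28.44 inches.

9/4 = 2.25 sts per in.
M: 48 / 2.25 = 21.333 → 21.33 in.
L: 59 / 2.25 = 26.222 → 26.22 in.
XL: 64 / 2.25 = 28.444 → 28.44 in.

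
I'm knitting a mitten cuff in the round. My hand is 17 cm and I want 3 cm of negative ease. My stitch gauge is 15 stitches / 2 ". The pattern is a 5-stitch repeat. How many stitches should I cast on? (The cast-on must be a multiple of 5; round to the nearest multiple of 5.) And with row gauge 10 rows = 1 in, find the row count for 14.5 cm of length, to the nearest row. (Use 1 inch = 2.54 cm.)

Finished = 17 − 3 = 14 cm.
14 cm × 1/2.54 = 5.51 inches.
15/2 = 7.5 sts per in; 5.51 × 7.5 = 41.34 sts.
Nearest multiple of 5 → 40.
14.5 cm = 5.71 inches; × 10 = 57.09 → 57 rows.

Cast on 40 stitches; work 57 rows.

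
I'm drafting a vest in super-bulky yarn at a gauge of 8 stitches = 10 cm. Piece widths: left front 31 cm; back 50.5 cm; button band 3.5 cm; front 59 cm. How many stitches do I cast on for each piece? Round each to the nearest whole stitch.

Rate = 8/10 = 0.8 sts per cm.
left front: 31 × 0.8 = 24.80 → 25.
back: 50.5 × 0.8 = 40.40 → 40.
button band: 3.5 × 0.8 = 2.80 → 3.
front: 59 × 0.8 = 47.20 → 47.

left front 25; back 40; button band 3; front 47.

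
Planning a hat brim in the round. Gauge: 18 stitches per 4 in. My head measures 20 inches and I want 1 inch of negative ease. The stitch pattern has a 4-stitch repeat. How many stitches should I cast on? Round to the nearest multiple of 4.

84 stitches.

Finished = 20 − 1 = 19 inches.
18 / 4 = 4.5 sts/in.
19 × 4.5 = 85.50 sts.
Nearest multiple of 4: 84.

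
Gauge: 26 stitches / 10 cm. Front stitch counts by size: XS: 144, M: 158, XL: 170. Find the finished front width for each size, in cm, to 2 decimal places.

26/10 = 2.6 sts per cm.
XS: 144 / 2.6 = 55.385 → 55.38 cm.
M: 158 / 2.6 = 60.769 → 60.77 cm.
XL: 170 / 2.6 = 65.385 → 65.38 cm.

XS 55.38 cm; M 60.77 cm; XL 65.38 cm.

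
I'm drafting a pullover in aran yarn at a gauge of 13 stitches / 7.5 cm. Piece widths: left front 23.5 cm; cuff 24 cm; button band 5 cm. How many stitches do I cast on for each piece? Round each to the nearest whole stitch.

left front 41; cuff 42; button band 9.

Rate = 13/7.5 = 1.733 sts per cm.
left front: 23.5 × 1.733 = 40.73 → 41.
cuff: 24 × 1.733 = 41.60 → 42.
button band: 5 × 1.733 = 8.67 → 9.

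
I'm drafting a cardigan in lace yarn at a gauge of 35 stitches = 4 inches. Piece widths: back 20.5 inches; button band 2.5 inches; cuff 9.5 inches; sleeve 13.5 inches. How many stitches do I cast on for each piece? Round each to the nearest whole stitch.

back 179; button band 22; cuff 83; sleeve 118.

Rate = 35/4 = 8.75 sts per in.
back: 20.5 × 8.75 = 179.38 → 179.
button band: 2.5 × 8.75 = 21.88 → 22.
cuff: 9.5 × 8.75 = 83.12 → 83.
sleeve: 13.5 × 8.75 = 118.12 → 118.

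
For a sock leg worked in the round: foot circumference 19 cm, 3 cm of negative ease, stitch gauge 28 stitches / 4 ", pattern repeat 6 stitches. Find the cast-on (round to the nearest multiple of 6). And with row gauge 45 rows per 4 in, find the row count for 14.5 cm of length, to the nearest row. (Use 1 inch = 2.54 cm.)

Cast on 42 stitches; work 64 rows.

Finished = 19 − 3 = 16 cm.
16 cm × 1/2.54 = 6.30 inches.
28/4 = 7 sts per in; 6.30 × 7 = 44.09 sts.
Nearest multiple of 6 → 42.
14.5 cm = 5.71 inches; × 11.25 = 64.22 → 64 rows.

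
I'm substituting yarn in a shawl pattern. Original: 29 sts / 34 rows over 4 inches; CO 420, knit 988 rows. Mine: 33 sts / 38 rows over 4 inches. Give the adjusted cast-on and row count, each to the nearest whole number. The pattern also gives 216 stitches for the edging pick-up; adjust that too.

Cast on 478 stitches; work 1104 rows; edging pick-up 246 stitches.

Stitches: 420 × 33/29 = 477.93 → 478.
Rows: 988 × 38/34 = 1104.24 → 1104.
edging pick-up: 216 × 33/29 = 245.79 → 246.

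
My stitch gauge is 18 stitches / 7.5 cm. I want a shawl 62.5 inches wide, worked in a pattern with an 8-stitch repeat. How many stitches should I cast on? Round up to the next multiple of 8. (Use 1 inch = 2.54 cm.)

62.5 in = 62.5 × 2.54 = 158.75 cm.
18 / 7.5 = 2.4 sts/cm.
158.75 × 2.4 = 381.00 sts.
→ 384.

384 stitches.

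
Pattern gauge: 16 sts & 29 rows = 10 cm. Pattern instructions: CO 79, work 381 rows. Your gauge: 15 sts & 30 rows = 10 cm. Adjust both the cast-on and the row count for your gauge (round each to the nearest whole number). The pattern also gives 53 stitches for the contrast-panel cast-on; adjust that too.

Cast on 74 stitches; work 394 rows; contrast-panel cast-on 50 stitches.

Stitches: 79 × 15/16 = 74.06 → 74.
Rows: 381 × 30/29 = 394.14 → 394.
contrast-panel cast-on: 53 × 15/16 = 49.69 → 50.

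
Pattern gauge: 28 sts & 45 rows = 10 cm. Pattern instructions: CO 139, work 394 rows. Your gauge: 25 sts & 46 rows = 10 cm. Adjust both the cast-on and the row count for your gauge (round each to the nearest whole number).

Cast on 124 stitches; work 403 rows.

Stitches: 139 × 25/28 = 124.11 → 124.
Rows: 394 × 46/45 = 402.76 → 403.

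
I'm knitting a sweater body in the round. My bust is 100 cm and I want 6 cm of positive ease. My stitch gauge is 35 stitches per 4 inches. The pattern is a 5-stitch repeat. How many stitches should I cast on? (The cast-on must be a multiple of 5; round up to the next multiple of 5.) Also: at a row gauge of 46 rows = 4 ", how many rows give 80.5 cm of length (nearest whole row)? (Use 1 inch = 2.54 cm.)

Finished = 100 + 6 = 106 cm.
106 cm × 1/2.54 = 41.73 inches.
35/4 = 8.75 sts per in; 41.73 × 8.75 = 365.16 sts.
Next multiple of 5 → 370.
80.5 cm = 31.69 inches; × 11.5 = 364.47 → 364 rows.

Cast on 370 stitches; work 364 rows.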